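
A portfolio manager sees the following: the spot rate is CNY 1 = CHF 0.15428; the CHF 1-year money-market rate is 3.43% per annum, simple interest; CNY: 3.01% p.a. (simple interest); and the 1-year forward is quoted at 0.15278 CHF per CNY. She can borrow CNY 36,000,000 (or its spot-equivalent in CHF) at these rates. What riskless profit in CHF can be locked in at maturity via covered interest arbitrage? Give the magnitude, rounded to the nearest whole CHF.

CHF 78,953

T = 1 year.
Keep in CNY, deliver into the forward: 36,000,000·1.030100·0.15278 = CHF 5,665,632.41.
Swap to CHF now, deposit: 36,000,000·0.15428·1.034300 = CHF 5,744,584.94.
The quoted forward undervalues CNY, so borrow CNY, convert to CHF at spot, deposit the CHF at 3.43%, and buy CNY forward at 0.15278 to cover the loan.
Profit = 5,744,584.94 − 5,665,632.41 = CHF 78,953.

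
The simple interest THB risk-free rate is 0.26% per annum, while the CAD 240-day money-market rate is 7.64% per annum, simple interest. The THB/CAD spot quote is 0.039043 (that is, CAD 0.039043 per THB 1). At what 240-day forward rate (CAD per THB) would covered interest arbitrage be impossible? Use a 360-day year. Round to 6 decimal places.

0.040961

T = 240/360 years.
CAD growth factor: 1 + 0.0764×240/360 = 1.0509333.
THB accumulates by 1 + 0.0026×240/360 = 1.0017333.
Forward (CAD per THB) = 0.039043 × 1.0509333 / 1.0017333 = 0.04096059.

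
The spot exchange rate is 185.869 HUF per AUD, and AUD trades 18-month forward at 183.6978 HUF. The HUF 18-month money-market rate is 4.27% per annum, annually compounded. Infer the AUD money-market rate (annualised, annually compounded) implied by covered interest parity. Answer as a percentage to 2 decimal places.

T = 18/12 years.
CIP gives F = S · g_HUF/g_AUD, so g_HUF/g_AUD = 183.6978/185.869 = 0.9883187.
The HUF side grows by (1 + 0.0427)^(18/12) = 1.0647289.
So the AUD growth factor = 1.0773133.
r = 1.0773133^(12/18) − 1 = 0.050900 → 5.09%.

5.09%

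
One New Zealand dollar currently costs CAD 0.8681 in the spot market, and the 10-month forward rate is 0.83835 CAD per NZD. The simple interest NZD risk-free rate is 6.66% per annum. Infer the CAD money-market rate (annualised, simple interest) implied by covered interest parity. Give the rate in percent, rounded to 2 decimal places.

2.32%

T = 10/12 years.
F/S = 0.83835/0.8681 = 0.9657298 = (growth of CAD) / (growth of NZD).
The NZD side grows by 1 + 0.0666×10/12 = 1.055500.
That pins the CAD growth at 1.0193278.
(1.0193278 − 1)/T = 0.023193, i.e. 2.32%.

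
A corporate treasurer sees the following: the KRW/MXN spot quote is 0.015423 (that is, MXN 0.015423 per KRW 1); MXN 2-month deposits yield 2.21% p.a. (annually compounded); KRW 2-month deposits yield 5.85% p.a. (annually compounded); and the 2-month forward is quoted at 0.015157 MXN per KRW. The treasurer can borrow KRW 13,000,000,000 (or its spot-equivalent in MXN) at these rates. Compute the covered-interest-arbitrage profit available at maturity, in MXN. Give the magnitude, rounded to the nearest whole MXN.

T = 2/12 years.
Invest the KRW and cover forward: 13,000,000,000 × 1.00952050298 × 0.015157 = MXN 198,916,929.43.
Convert at spot and invest in MXN: 13,000,000,000 × 0.015423 × 1.00364986699 = MXN 201,230,794.68.
The quoted forward undervalues KRW, so borrow KRW, convert to MXN at spot, deposit the MXN at 2.21%, and buy KRW forward at 0.015157 to cover the loan.
The gap between the two covered legs is MXN 2,313,865.

MXN 2,313,865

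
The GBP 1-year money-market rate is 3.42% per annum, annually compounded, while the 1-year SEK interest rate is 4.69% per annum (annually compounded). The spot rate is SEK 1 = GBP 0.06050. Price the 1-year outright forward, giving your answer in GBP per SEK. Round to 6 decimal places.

T = 1 year.
GBP growth factor: (1 + 0.0342)^1 = 1.034200.
Growth of 1 SEK over T: (1 + 0.0469)^1 = 1.046900.
CIP: F = S · (grow GBP)/(grow SEK) = 0.0605 × 1.034200/1.046900 = 0.05976607 GBP per SEK.

0.059766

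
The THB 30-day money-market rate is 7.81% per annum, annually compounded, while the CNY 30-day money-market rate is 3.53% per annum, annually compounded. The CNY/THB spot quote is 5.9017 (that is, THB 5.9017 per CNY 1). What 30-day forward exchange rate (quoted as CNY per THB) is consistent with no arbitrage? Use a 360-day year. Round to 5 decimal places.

T = 30/360 years.
THB accumulates by (1 + 0.0781)^(30/360) = 1.0062864.
CNY accumulates by (1 + 0.0353)^(30/360) = 1.0028951.
Forward (THB per CNY) = 5.9017 × 1.0062864 / 1.0028951 = 5.921657.
Invert for CNY per THB: 1 / 5.921657 = 0.16887.

0.16887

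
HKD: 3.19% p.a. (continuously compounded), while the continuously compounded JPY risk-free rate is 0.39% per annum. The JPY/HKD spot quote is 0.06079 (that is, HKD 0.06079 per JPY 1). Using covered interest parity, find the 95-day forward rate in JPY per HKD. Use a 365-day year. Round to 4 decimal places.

16.3306

T = 95/365 years.
HKD accumulates by e^(0.0319×95/365) = 1.0083373.
Growth of 1 JPY over T: e^(0.0039×95/365) = 1.00101558.
So F = 0.06079 × 1.0083373 / 1.00101558 = 0.061234636 (HKD/JPY).
Invert for JPY per HKD: 1 / 0.061234636 = 16.3306.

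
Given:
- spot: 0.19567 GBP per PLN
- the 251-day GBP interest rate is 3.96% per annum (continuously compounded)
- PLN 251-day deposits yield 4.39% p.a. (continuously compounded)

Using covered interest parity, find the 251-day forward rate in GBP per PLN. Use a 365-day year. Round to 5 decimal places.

0.19509

T = 251/365 years.
GBP growth factor: e^(0.0396×251/365) = 1.027606.
PLN accumulates by e^(0.0439×251/365) = 1.0306491.
So F = 0.19567 × 1.027606 / 1.0306491 = 0.1950923 (GBP/PLN).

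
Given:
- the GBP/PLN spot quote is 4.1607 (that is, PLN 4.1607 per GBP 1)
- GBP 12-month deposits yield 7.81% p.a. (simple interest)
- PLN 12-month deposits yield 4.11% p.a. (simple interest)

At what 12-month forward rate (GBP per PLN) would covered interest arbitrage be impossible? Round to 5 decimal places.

0.24889

T = 1 year.
PLN growth factor: 1 + 0.0411×1 = 1.041100.
GBP accumulates by 1 + 0.0781×1 = 1.078100.
CIP: F = S · (grow PLN)/(grow GBP) = 4.1607 × 1.041100/1.078100 = 4.017906 PLN per GBP.
Invert for GBP per PLN: 1 / 4.017906 = 0.24889.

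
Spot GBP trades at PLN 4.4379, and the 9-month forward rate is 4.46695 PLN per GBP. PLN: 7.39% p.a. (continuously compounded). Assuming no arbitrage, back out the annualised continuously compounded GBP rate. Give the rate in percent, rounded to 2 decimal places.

T = 9/12 years.
F/S = 4.46695/4.4379 = 1.0065459 = (growth of PLN) / (growth of GBP).
The PLN side grows by e^(0.0739×9/12) = 1.0569897.
Hence g_GBP = 1.0501157.
r = ln(1.0501157)/(9/12) = 0.065200 → 6.52%.

6.52%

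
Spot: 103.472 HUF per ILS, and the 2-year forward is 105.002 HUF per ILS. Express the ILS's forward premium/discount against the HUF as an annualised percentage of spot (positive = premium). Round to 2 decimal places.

+0.74%

T = 2 years.
(F − S)/S = (105.002 − 103.472)/103.472 = 0.0147866.
×(1/T) gives 0.74% p.a.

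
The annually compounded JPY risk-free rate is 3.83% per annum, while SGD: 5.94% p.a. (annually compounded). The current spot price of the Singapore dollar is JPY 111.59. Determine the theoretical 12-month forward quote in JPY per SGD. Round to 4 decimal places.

T = 1 year.
JPY growth factor: (1 + 0.0383)^1 = 1.038300.
SGD growth factor: (1 + 0.0594)^1 = 1.059400.
Forward (JPY per SGD) = 111.59 × 1.038300 / 1.059400 = 109.367469.

109.3675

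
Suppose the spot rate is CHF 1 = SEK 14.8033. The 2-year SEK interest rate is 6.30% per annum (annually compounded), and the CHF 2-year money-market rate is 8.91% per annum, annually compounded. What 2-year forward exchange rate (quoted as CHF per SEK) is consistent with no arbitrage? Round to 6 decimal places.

0.070910

T = 2 years.
Growth of 1 SEK over T: (1 + 0.0630)^2 = 1.129969.
CHF accumulates by (1 + 0.0891)^2 = 1.1861388.
Forward (SEK per CHF) = 14.8033 × 1.129969 / 1.1861388 = 14.10229.
Quoted the other way: 1/14.10229 = 0.070910 CHF per SEK.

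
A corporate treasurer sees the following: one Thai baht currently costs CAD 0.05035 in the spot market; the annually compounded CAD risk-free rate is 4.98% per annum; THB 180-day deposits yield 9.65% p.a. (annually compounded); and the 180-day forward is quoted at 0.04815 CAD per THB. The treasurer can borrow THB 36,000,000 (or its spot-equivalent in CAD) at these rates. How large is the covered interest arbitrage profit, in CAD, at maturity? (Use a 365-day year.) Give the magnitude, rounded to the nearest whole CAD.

CAD 42,602

T = 180/365 years.
Keep in THB, deliver into the forward: 36,000,000·1.046478442·0.04815 = CAD 1,813,965.73.
Swap to CAD now, deposit: 36,000,000·0.05035·1.024256476 = CAD 1,856,567.29.
The quoted forward undervalues THB, so borrow THB, convert to CAD at spot, deposit the CAD at 4.98%, and buy THB forward at 0.04815 to cover the loan.
Arbitrage profit = |1,813,965.73 − 1,856,567.29| = CAD 42,602.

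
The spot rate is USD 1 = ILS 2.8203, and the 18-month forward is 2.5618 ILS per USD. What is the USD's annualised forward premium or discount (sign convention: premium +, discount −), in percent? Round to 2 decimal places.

T = 18/12 years.
(F − S)/S = (2.5618 − 2.8203)/2.8203 = -0.0916569.
Per annum: -0.0916569 / (18/12) = -0.061105 = -6.11%.

-6.11%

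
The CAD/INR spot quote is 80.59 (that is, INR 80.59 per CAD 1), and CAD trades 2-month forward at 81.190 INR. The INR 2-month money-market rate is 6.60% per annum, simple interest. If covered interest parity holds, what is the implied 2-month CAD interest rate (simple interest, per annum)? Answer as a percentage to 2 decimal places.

2.12%

T = 2/12 years.
F/S = 81.19/80.59 = 1.0074451 = (growth of INR) / (growth of CAD).
INR growth factor: 1 + 0.0660×2/12 = 1.011000.
So the CAD growth factor = 1.0035286.
r = (1.0035286 − 1)/(2/12) = 0.021172 → 2.12%.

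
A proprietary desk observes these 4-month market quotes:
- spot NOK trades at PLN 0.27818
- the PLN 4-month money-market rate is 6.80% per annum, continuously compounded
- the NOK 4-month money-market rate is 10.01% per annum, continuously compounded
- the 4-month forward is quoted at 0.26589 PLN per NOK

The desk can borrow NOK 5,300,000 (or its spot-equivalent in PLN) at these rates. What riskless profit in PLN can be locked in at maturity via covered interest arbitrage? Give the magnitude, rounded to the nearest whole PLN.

T = 4/12 years.
Route A — deposit NOK, sell forward: 5,300,000 × 1.033929577 × 0.26589 = PLN 1,457,031.14.
Route B — convert at spot, deposit PLN: 5,300,000 × 0.27818 × 1.022925508 = PLN 1,508,154.31.
The quoted forward undervalues NOK, so borrow NOK, convert to PLN at spot, deposit the PLN at 6.80%, and buy NOK forward at 0.26589 to cover the loan.
Arbitrage profit = |1,457,031.14 − 1,508,154.31| = PLN 51,123.

PLN 51,123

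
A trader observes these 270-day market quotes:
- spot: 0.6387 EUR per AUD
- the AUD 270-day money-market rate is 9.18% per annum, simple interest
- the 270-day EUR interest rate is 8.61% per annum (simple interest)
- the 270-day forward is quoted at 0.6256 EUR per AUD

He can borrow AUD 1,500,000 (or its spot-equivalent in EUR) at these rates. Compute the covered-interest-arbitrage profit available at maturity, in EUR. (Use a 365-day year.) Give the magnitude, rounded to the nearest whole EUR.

T = 270/365 years.
Invest the AUD and cover forward: 1,500,000 × 1.06790685 × 0.6256 = EUR 1,002,123.79.
Convert at spot and invest in EUR: 1,500,000 × 0.6387 × 1.06369041 = EUR 1,019,068.60.
The quoted forward undervalues AUD, so borrow AUD, convert to EUR at spot, deposit the EUR at 8.61%, and buy AUD forward at 0.6256 to cover the loan.
The gap between the two covered legs is EUR 16,945.

EUR 16,945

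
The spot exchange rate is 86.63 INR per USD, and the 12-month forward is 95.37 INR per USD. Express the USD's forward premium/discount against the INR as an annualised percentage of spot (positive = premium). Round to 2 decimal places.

+10.09%

T = 1 year.
Period premium: (95.37 − 86.63)/86.63 = 0.1008888.
Annualise by dividing by T: 0.1008888 / 1 = 0.100889 → 10.09%.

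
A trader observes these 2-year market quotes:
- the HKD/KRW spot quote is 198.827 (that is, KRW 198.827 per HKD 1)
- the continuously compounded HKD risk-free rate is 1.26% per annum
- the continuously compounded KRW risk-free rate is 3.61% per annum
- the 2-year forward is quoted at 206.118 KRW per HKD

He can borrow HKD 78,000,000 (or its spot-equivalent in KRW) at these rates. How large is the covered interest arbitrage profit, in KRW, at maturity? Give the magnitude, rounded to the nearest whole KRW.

T = 2 years.
Route A — deposit HKD, sell forward: 78,000,000 × 1.025520204056 × 206.118 = KRW 16,487,497,526.73.
Route B — convert at spot, deposit KRW: 78,000,000 × 198.827 × 1.074870296627 = KRW 16,669,632,444.46.
The quoted forward undervalues HKD, so borrow HKD, convert to KRW at spot, deposit the KRW at 3.61%, and buy HKD forward at 206.118 to cover the loan.
Profit = 16,669,632,444.46 − 16,487,497,526.73 = KRW 182,134,918.

KRW 182,134,918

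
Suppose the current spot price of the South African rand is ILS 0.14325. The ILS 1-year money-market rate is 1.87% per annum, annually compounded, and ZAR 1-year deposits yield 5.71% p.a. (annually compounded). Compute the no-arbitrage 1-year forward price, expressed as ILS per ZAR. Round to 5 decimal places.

T = 1 year.
Growth of 1 ILS over T: (1 + 0.0187)^1 = 1.018700.
ZAR accumulates by (1 + 0.0571)^1 = 1.057100.
So F = 0.14325 × 1.018700 / 1.057100 = 0.1380463 (ILS/ZAR).

0.13805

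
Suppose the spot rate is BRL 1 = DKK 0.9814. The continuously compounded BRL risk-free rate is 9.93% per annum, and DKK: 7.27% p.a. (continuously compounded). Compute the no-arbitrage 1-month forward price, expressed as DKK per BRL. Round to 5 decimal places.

0.97923

T = 1/12 years.
Growth of 1 DKK over T: e^(0.0727×1/12) = 1.0060767.
BRL accumulates by e^(0.0993×1/12) = 1.0083093.
So F = 0.9814 × 1.0060767 / 1.0083093 = 0.9792270 (DKK/BRL).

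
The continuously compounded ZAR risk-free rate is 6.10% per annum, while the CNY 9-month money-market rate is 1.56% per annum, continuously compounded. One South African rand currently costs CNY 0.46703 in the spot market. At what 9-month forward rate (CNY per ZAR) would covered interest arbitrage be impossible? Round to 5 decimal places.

0.45140

T = 9/12 years.
Growth of 1 CNY over T: e^(0.0156×9/12) = 1.0117687.
Growth of 1 ZAR over T: e^(0.0610×9/12) = 1.0468127.
Forward (CNY per ZAR) = 0.46703 × 1.0117687 / 1.0468127 = 0.4513953.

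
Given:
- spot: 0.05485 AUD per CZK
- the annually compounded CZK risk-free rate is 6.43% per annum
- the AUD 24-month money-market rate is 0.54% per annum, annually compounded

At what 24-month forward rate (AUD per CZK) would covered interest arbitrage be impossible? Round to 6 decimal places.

T = 2 years.
AUD growth factor: (1 + 0.0054)^2 = 1.0108292.
CZK growth factor: (1 + 0.0643)^2 = 1.1327345.
CIP: F = S · (grow AUD)/(grow CZK) = 0.05485 × 1.0108292/1.1327345 = 0.04894702 AUD per CZK.

0.048947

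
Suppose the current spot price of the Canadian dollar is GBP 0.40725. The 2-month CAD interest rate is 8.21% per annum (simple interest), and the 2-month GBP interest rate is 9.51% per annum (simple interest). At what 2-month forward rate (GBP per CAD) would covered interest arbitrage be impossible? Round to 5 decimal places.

T = 2/12 years.
GBP growth factor: 1 + 0.0951×2/12 = 1.015850.
CAD accumulates by 1 + 0.0821×2/12 = 1.0136833.
CIP: F = S · (grow GBP)/(grow CAD) = 0.40725 × 1.015850/1.0136833 = 0.4081205 GBP per CAD.

0.40812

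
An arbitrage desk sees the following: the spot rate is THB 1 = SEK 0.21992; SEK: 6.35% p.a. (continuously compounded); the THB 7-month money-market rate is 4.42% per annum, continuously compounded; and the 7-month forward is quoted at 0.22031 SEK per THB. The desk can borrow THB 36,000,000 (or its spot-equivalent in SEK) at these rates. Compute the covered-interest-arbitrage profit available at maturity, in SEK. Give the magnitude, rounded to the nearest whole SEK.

T = 7/12 years.
Keep in THB, deliver into the forward: 36,000,000·1.026118599·0.22031 = SEK 8,138,310.79.
Swap to SEK now, deposit: 36,000,000·0.21992·1.037736259 = SEK 8,215,882.49.
The quoted forward undervalues THB, so borrow THB, convert to SEK at spot, deposit the SEK at 6.35%, and buy THB forward at 0.22031 to cover the loan.
Profit = 8,215,882.49 − 8,138,310.79 = SEK 77,572.

SEK 77,572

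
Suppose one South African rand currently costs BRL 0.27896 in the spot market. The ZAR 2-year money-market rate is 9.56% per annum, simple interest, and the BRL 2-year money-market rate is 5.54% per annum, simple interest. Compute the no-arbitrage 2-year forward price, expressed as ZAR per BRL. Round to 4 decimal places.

3.8442

T = 2 years.
Growth of 1 BRL over T: 1 + 0.0554×2 = 1.110800.
Growth of 1 ZAR over T: 1 + 0.0956×2 = 1.191200.
CIP: F = S · (grow BRL)/(grow ZAR) = 0.27896 × 1.110800/1.191200 = 0.2601316 BRL per ZAR.
Invert for ZAR per BRL: 1 / 0.2601316 = 3.8442.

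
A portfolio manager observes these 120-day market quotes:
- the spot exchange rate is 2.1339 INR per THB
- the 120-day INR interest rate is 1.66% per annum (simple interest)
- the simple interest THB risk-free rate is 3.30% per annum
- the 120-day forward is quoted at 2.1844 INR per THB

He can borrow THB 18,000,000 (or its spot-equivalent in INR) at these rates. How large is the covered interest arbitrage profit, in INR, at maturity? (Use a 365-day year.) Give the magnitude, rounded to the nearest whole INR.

T = 120/365 years.
Keep in THB, deliver into the forward: 18,000,000·1.0108493151·2.1844 = INR 39,745,786.39.
Swap to INR now, deposit: 18,000,000·2.1339·1.0054575342 = INR 38,619,824.98.
The quoted forward overvalues THB, so borrow INR, buy THB at spot, deposit the THB at 3.30%, and sell the proceeds forward at 2.1844.
Arbitrage profit = |39,745,786.39 − 38,619,824.98| = INR 1,125,961.

INR 1,125,961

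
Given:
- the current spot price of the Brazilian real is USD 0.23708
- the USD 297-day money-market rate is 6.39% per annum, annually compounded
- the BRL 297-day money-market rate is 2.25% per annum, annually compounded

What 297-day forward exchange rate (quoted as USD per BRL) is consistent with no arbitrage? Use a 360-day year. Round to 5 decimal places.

0.24497

T = 297/360 years.
USD accumulates by (1 + 0.0639)^(297/360) = 1.0524299.
BRL growth factor: (1 + 0.0225)^(297/360) = 1.0185263.
So F = 0.23708 × 1.0524299 / 1.0185263 = 0.2449717 (USD/BRL).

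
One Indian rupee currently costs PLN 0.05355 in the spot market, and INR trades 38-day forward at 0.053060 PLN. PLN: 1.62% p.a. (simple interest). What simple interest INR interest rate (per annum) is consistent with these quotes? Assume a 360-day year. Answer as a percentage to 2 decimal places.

T = 38/360 years.
F/S = 0.05306/0.05355 = 0.9908497 = (growth of PLN) / (growth of INR).
The PLN side grows by 1 + 0.0162×38/360 = 1.001710.
So the INR growth factor = 1.0109606.
r = (1.0109606 − 1)/(38/360) = 0.103837 → 10.38%.

10.38%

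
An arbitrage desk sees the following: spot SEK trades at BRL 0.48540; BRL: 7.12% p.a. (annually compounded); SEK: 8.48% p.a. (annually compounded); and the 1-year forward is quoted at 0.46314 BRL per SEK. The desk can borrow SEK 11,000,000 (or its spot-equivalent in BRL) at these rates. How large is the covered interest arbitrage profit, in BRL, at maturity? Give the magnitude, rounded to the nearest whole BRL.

BRL 193,008

T = 1 year.
Keep in SEK, deliver into the forward: 11,000,000·1.084800·0.46314 = BRL 5,526,556.99.
Swap to BRL now, deposit: 11,000,000·0.48540·1.071200 = BRL 5,719,565.28.
The quoted forward undervalues SEK, so borrow SEK, convert to BRL at spot, deposit the BRL at 7.12%, and buy SEK forward at 0.46314 to cover the loan.
The gap between the two covered legs is BRL 193,008.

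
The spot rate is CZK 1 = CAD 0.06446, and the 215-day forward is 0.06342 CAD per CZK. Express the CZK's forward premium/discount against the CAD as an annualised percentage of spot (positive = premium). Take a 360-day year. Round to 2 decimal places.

-2.70%

T = 215/360 years.
CZK trades forward at -1.61340% vs spot over the period.
Annualise by dividing by T: -0.0161340 / (215/360) = -0.027015 → -2.70%.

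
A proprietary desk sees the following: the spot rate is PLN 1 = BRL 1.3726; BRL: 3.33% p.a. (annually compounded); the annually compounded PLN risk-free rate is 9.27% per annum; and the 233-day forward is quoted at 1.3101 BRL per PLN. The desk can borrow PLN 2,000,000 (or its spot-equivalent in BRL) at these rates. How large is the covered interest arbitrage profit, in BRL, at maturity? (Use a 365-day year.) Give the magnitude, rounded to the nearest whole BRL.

BRL 30,453

T = 233/365 years.
Keep in PLN, deliver into the forward: 2,000,000·1.058223287·1.3101 = BRL 2,772,756.66.
Swap to BRL now, deposit: 2,000,000·1.3726·1.02113116 = BRL 2,803,209.26.
The quoted forward undervalues PLN, so borrow PLN, convert to BRL at spot, deposit the BRL at 3.33%, and buy PLN forward at 1.3101 to cover the loan.
The gap between the two covered legs is BRL 30,453.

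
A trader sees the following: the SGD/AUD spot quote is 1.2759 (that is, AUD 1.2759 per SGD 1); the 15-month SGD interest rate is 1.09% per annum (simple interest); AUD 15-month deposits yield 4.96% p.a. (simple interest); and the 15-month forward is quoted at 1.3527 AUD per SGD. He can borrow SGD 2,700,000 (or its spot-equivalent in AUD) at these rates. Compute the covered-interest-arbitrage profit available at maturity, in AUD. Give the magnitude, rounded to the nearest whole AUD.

AUD 43,537

T = 15/12 years.
Keep in SGD, deliver into the forward: 2,700,000·1.013625·1.3527 = AUD 3,702,052.45.
Swap to AUD now, deposit: 2,700,000·1.2759·1.062000 = AUD 3,658,515.66.
The quoted forward overvalues SGD, so borrow AUD, buy SGD at spot, deposit the SGD at 1.09%, and sell the proceeds forward at 1.3527.
Profit = 3,702,052.45 − 3,658,515.66 = AUD 43,537.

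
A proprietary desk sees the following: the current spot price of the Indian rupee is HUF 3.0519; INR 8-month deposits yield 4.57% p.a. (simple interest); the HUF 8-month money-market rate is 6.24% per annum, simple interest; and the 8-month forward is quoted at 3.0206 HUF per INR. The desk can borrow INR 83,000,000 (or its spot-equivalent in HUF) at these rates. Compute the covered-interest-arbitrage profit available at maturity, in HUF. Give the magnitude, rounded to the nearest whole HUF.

HUF 5,497,208

T = 8/12 years.
Route A — deposit INR, sell forward: 83,000,000 × 1.03046666667 × 3.0206 = HUF 258,348,091.91.
Route B — convert at spot, deposit HUF: 83,000,000 × 3.0519 × 1.041600 = HUF 263,845,300.32.
The quoted forward undervalues INR, so borrow INR, convert to HUF at spot, deposit the HUF at 6.24%, and buy INR forward at 3.0206 to cover the loan.
Profit = 263,845,300.32 − 258,348,091.91 = HUF 5,497,208.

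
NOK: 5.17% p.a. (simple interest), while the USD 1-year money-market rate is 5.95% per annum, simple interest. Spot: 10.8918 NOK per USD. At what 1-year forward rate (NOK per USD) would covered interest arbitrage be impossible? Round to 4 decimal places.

T = 1 year.
NOK accumulates by 1 + 0.0517×1 = 1.051700.
USD accumulates by 1 + 0.0595×1 = 1.059500.
CIP: F = S · (grow NOK)/(grow USD) = 10.8918 × 1.051700/1.059500 = 10.811615 NOK per USD.

10.8116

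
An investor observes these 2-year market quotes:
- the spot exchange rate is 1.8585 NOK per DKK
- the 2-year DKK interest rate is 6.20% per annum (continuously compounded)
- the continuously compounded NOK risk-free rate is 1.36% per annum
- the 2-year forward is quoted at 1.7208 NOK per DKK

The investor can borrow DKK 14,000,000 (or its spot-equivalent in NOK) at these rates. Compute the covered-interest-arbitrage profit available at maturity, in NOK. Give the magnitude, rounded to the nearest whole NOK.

NOK 535,191

T = 2 years.
Invest the DKK and cover forward: 14,000,000 × 1.132015871 × 1.7208 = NOK 27,271,620.75.
Convert at spot and invest in NOK: 14,000,000 × 1.8585 × 1.0275732969 = NOK 26,736,429.61.
The quoted forward overvalues DKK, so borrow NOK, buy DKK at spot, deposit the DKK at 6.20%, and sell the proceeds forward at 1.7208.
The gap between the two covered legs is NOK 535,191.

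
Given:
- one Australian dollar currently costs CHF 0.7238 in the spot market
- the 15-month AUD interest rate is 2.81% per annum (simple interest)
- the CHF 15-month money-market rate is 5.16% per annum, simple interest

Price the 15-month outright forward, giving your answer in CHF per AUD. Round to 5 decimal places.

0.74434

T = 15/12 years.
Growth of 1 CHF over T: 1 + 0.0516×15/12 = 1.064500.
Growth of 1 AUD over T: 1 + 0.0281×15/12 = 1.035125.
So F = 0.7238 × 1.064500 / 1.035125 = 0.7443402 (CHF/AUD).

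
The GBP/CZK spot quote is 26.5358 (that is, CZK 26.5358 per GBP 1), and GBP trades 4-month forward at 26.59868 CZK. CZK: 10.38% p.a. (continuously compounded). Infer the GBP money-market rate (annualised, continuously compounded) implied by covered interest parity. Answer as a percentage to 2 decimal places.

T = 4/12 years.
By CIP, F/S equals the CZK-to-GBP growth ratio: 26.59868/26.5358 = 1.0023696.
CZK growth factor: e^(0.1038×4/12) = 1.0352055.
So the GBP growth factor = 1.0327583.
r = ln(1.0327583)/(4/12) = 0.096700 → 9.67%.

9.67%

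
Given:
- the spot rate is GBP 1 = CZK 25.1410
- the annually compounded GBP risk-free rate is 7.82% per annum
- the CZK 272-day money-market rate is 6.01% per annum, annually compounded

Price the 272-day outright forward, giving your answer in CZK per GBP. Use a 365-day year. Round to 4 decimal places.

T = 272/365 years.
CZK accumulates by (1 + 0.0601)^(272/365) = 1.04445227.
Growth of 1 GBP over T: (1 + 0.0782)^(272/365) = 1.0577127.
Forward (CZK per GBP) = 25.141 × 1.04445227 / 1.0577127 = 24.825810.

24.8258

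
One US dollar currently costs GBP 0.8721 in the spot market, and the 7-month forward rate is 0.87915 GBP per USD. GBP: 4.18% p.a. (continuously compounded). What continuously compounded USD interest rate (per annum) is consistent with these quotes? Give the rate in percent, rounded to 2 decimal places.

2.80%

T = 7/12 years.
By CIP, F/S equals the GBP-to-USD growth ratio: 0.87915/0.8721 = 1.0080839.
The GBP side grows by e^(0.0418×7/12) = 1.024683.
So the USD growth factor = 1.016466.
Take logs: ln 1.016466 / (7/12) = 0.027998, so 2.80%.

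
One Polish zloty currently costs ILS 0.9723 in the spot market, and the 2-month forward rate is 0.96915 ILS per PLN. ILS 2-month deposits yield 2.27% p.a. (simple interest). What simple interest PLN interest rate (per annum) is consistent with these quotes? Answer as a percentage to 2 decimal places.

4.23%

T = 2/12 years.
F/S = 0.96915/0.9723 = 0.9967603 = (growth of ILS) / (growth of PLN).
ILS growth factor: 1 + 0.0227×2/12 = 1.0037833.
That pins the PLN growth at 1.0070458.
(1.0070458 − 1)/T = 0.042275, i.e. 4.23%.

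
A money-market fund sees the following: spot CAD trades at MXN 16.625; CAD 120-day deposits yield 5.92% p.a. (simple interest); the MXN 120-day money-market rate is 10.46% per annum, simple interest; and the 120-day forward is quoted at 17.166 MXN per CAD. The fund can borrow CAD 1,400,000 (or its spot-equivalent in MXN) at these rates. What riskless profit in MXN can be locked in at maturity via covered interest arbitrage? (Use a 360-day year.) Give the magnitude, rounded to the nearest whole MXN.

MXN 420,118

T = 120/360 years.
Keep in CAD, deliver into the forward: 1,400,000·1.0197333333·17.166 = MXN 24,506,639.36.
Swap to MXN now, deposit: 1,400,000·16.625·1.0348666667 = MXN 24,086,521.67.
The quoted forward overvalues CAD, so borrow MXN, buy CAD at spot, deposit the CAD at 5.92%, and sell the proceeds forward at 17.166.
The gap between the two covered legs is MXN 420,118.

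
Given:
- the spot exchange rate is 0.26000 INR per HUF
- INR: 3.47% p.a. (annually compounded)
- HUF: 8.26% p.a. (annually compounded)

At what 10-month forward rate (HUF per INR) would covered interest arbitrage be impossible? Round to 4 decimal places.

3.9940

T = 10/12 years.
INR accumulates by (1 + 0.0347)^(10/12) = 1.0288342.
Growth of 1 HUF over T: (1 + 0.0826)^(10/12) = 1.0683741.
Forward (INR per HUF) = 0.26 × 1.0288342 / 1.0683741 = 0.2503776.
Quoted the other way: 1/0.2503776 = 3.9940 HUF per INR.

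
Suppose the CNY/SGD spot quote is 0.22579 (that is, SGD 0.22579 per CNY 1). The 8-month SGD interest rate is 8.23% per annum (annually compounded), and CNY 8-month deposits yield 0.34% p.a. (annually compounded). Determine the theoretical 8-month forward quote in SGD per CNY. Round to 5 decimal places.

T = 8/12 years.
Growth of 1 SGD over T: (1 + 0.0823)^(8/12) = 1.0541404.
Growth of 1 CNY over T: (1 + 0.0034)^(8/12) = 1.0022654.
Forward (SGD per CNY) = 0.22579 × 1.0541404 / 1.0022654 = 0.2374764.

0.23748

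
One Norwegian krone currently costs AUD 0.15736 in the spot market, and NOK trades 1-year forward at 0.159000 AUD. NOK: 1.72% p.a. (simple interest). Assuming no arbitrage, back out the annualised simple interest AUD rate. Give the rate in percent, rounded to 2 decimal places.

T = 1 year.
F/S = 0.159/0.15736 = 1.0104220 = (growth of AUD) / (growth of NOK).
NOK growth factor: 1 + 0.0172×1 = 1.017200.
That pins the AUD growth at 1.0278013.
(1.0278013 − 1)/T = 0.027801, i.e. 2.78%.

2.78%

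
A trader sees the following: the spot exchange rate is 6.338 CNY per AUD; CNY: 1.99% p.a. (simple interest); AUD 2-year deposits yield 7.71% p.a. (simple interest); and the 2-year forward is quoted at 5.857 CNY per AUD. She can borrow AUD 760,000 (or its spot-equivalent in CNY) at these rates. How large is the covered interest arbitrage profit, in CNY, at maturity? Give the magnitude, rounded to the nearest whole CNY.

CNY 129,122

T = 2 years.
Route A — deposit AUD, sell forward: 760,000 × 1.154200 × 5.857 = CNY 5,137,713.54.
Route B — convert at spot, deposit CNY: 760,000 × 6.338 × 1.039800 = CNY 5,008,591.82.
The quoted forward overvalues AUD, so borrow CNY, buy AUD at spot, deposit the AUD at 7.71%, and sell the proceeds forward at 5.857.
The gap between the two covered legs is CNY 129,122.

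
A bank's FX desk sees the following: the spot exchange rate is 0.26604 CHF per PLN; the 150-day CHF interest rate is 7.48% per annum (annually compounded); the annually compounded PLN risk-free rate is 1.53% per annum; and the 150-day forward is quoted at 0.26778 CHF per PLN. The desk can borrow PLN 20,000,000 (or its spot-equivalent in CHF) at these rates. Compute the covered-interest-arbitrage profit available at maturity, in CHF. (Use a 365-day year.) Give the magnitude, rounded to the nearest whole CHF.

T = 150/365 years.
Invest the PLN and cover forward: 20,000,000 × 1.006259565 × 0.26778 = CHF 5,389,123.73.
Convert at spot and invest in CHF: 20,000,000 × 0.26604 × 1.030088123 = CHF 5,480,892.88.
The quoted forward undervalues PLN, so borrow PLN, convert to CHF at spot, deposit the CHF at 7.48%, and buy PLN forward at 0.26778 to cover the loan.
Profit = 5,480,892.88 − 5,389,123.73 = CHF 91,769.

CHF 91,769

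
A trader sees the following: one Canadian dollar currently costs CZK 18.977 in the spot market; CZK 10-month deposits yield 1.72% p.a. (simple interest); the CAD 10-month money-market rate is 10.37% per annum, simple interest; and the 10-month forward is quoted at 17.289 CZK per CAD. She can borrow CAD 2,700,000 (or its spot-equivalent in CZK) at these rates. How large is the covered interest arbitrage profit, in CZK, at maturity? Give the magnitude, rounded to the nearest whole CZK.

T = 10/12 years.
Route A — deposit CAD, sell forward: 2,700,000 × 1.0864166667 × 17.289 = CZK 50,714,255.93.
Route B — convert at spot, deposit CZK: 2,700,000 × 18.977 × 1.0143333333 = CZK 51,972,309.90.
The quoted forward undervalues CAD, so borrow CAD, convert to CZK at spot, deposit the CZK at 1.72%, and buy CAD forward at 17.289 to cover the loan.
Profit = 51,972,309.90 − 50,714,255.93 = CZK 1,258,054.

CZK 1,258,054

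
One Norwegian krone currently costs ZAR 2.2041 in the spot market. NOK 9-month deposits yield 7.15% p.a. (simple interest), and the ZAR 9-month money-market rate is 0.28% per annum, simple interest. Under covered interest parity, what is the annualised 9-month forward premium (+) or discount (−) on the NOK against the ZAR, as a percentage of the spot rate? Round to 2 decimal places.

-6.52%

T = 9/12 years.
F = S · g_ZAR/g_NOK = 2.2041 × 1.002100/1.053625 = 2.0963138.
Annualised premium = (F − S)/S × (1/T) = (2.0963138 − 2.2041)/2.2041 ÷ (9/12) = -6.52%.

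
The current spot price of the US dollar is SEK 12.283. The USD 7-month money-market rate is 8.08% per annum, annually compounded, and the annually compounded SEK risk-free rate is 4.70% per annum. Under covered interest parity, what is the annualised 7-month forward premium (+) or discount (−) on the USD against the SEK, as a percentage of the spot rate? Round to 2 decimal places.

-3.15%

T = 7/12 years.
F = S · g_SEK/g_USD = 12.283 × 1.027154/1.0463688 = 12.057443.
(F − S)/S ÷ T = (12.057443 − 12.283)/12.283/(7/12) = -0.031480 → -3.15%.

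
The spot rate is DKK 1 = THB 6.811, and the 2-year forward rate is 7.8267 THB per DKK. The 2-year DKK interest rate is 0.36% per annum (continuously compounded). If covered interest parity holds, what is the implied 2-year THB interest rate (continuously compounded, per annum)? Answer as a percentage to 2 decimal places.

T = 2 years.
F/S = 7.8267/6.811 = 1.1491264 = (growth of THB) / (growth of DKK).
The DKK side grows by e^(0.0036×2) = 1.007226.
Hence g_THB = 1.157430.
r = ln(1.157430)/2 = 0.073101 → 7.31%.

7.31%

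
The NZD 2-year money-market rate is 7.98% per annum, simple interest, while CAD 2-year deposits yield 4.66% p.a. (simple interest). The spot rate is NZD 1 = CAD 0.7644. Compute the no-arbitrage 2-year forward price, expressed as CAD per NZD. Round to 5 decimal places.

T = 2 years.
CAD growth factor: 1 + 0.0466×2 = 1.093200.
NZD growth factor: 1 + 0.0798×2 = 1.159600.
So F = 0.7644 × 1.093200 / 1.159600 = 0.7206296 (CAD/NZD).

0.72063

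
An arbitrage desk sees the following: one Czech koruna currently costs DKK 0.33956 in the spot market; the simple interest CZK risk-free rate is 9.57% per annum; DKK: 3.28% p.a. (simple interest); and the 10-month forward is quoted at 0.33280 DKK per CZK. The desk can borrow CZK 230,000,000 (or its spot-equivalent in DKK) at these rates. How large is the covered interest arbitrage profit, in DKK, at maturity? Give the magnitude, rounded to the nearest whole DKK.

T = 10/12 years.
Invest the CZK and cover forward: 230,000,000 × 1.079750 × 0.33280 = DKK 82,648,384.00.
Convert at spot and invest in DKK: 230,000,000 × 0.33956 × 1.0273333333 = DKK 80,233,500.53.
The quoted forward overvalues CZK, so borrow DKK, buy CZK at spot, deposit the CZK at 9.57%, and sell the proceeds forward at 0.33280.
Arbitrage profit = |82,648,384.00 − 80,233,500.53| = DKK 2,414,883.

DKK 2,414,883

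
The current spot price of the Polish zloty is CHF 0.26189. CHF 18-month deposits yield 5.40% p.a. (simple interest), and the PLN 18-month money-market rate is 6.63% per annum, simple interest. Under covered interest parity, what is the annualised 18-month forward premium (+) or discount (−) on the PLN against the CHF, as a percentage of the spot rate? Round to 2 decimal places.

-1.12%

T = 18/12 years.
No-arbitrage forward: 0.26189 × 1.081000 / 1.099450 = 0.25749519 CHF/PLN.
Annualised premium = (F − S)/S × (1/T) = (0.25749519 − 0.26189)/0.26189 ÷ (18/12) = -1.12%.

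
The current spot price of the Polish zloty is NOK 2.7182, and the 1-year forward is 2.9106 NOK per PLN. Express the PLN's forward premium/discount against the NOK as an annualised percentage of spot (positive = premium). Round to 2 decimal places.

T = 1 year.
PLN trades forward at +7.07821% vs spot over the period.
×(1/T) gives 7.08% p.a.

+7.08%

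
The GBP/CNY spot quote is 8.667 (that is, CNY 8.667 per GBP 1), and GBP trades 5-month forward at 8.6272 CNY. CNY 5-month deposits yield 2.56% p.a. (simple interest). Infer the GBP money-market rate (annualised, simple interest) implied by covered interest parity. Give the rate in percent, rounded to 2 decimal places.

T = 5/12 years.
F/S = 8.6272/8.667 = 0.9954079 = (growth of CNY) / (growth of GBP).
CNY growth factor: 1 + 0.0256×5/12 = 1.0106667.
That pins the GBP growth at 1.0153292.
r = (1.0153292 − 1)/(5/12) = 0.036790 → 3.68%.

3.68%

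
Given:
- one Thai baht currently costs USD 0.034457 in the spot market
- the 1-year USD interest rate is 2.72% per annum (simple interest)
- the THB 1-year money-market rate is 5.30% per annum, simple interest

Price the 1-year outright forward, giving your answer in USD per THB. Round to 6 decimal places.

0.033613

T = 1 year.
Growth of 1 USD over T: 1 + 0.0272×1 = 1.027200.
Growth of 1 THB over T: 1 + 0.0530×1 = 1.053000.
So F = 0.034457 × 1.027200 / 1.053000 = 0.03361275 (USD/THB).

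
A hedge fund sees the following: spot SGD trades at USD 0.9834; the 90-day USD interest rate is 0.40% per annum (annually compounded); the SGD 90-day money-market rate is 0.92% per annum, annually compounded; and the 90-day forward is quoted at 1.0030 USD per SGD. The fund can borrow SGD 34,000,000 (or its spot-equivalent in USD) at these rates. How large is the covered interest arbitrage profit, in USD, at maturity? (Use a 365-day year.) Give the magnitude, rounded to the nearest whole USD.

T = 90/365 years.
Invest the SGD and cover forward: 34,000,000 × 1.0022606731 × 1.0030 = USD 34,179,093.47.
Convert at spot and invest in USD: 34,000,000 × 0.9834 × 1.0009848186 = USD 33,468,528.00.
The quoted forward overvalues SGD, so borrow USD, buy SGD at spot, deposit the SGD at 0.92%, and sell the proceeds forward at 1.0030.
The gap between the two covered legs is USD 710,565.

USD 710,565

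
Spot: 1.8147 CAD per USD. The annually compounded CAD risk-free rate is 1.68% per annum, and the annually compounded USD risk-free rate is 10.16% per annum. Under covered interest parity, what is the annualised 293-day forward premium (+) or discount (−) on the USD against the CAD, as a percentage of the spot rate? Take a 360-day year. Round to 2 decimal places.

T = 293/360 years.
F = S · g_CAD/g_USD = 1.8147 × 1.0136521/1.0819391 = 1.7001645.
Annualised premium = (F − S)/S × (1/T) = (1.7001645 − 1.8147)/1.8147 ÷ (293/360) = -7.75%.

-7.75%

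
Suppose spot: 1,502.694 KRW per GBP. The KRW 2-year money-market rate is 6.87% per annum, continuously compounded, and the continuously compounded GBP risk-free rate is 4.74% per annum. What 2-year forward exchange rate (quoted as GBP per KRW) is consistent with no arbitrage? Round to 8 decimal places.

0.00063772

T = 2 years.
KRW growth factor: e^(0.0687×2) = 1.147287.
GBP accumulates by e^(0.0474×2) = 1.0994389.
Forward (KRW per GBP) = 1502.694 × 1.147287 / 1.0994389 = 1568.092.
Quoted the other way: 1/1568.092 = 0.00063772 GBP per KRW.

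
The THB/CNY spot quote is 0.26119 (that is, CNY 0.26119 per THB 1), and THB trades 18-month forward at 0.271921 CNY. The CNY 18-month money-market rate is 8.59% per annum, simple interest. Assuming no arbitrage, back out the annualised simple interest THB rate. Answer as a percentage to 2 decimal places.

5.62%

T = 18/12 years.
CIP gives F = S · g_CNY/g_THB, so g_CNY/g_THB = 0.271921/0.26119 = 1.0410850.
The CNY side grows by 1 + 0.0859×18/12 = 1.128850.
That pins the THB growth at 1.0843015.
(1.0843015 − 1)/T = 0.056201, i.e. 5.62%.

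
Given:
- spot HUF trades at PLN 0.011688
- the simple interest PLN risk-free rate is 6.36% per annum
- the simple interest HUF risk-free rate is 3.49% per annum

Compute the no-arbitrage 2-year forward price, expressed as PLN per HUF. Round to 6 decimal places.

T = 2 years.
PLN accumulates by 1 + 0.0636×2 = 1.127200.
Growth of 1 HUF over T: 1 + 0.0349×2 = 1.069800.
CIP: F = S · (grow PLN)/(grow HUF) = 0.011688 × 1.127200/1.069800 = 0.01231512 PLN per HUF.

0.012315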